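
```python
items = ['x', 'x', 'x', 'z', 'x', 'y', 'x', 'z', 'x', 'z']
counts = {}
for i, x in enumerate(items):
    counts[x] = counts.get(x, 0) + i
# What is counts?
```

Initial: counts = {}, items = ['x', 'x', 'x', 'z', 'x', 'y', 'x', 'z', 'x', 'z']
i=0, x='x': counts = {'x': 0}
i=1, x='x': counts = {'x': 1}
i=2, x='x': counts = {'x': 3}
i=3, x='z': counts = {'x': 3, 'z': 3}
i=4, x='x': counts = {'x': 7, 'z': 3}
i=5, x='y': counts = {'x': 7, 'z': 3, 'y': 5}
i=6, x='x': counts = {'x': 13, 'z': 3, 'y': 5}
i=7, x='z': counts = {'x': 13, 'z': 10, 'y': 5}
i=8, x='x': counts = {'x': 21, 'z': 10, 'y': 5}
i=9, x='z': counts = {'x': 21, 'z': 19, 'y': 5}

{'x': 21, 'z': 19, 'y': 5}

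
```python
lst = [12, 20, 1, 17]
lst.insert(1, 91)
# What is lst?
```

[12, 91, 20, 1, 17]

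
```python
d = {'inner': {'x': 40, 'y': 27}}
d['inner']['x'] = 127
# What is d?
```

After line 1: d = {'inner': {'x': 40, 'y': 27}}
After line 2 (inner x overwritten): d = {'inner': {'x': 127, 'y': 27}}

{'inner': {'x': 127, 'y': 27}}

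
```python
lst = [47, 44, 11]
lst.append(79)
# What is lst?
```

[47, 44, 11, 79]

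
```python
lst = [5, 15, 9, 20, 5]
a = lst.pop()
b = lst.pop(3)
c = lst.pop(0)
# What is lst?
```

After line 1: lst = [5, 15, 9, 20, 5]
After line 2 (pop() -> a = 5): lst = [5, 15, 9, 20]
After line 3 (pop(3) -> b = 20): lst = [5, 15, 9]
After line 4 (pop(0) -> c = 5): lst = [15, 9]

[15, 9]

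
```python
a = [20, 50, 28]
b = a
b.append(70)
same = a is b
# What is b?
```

After line 1: a = [20, 50, 28]
After line 2 (b = a is an alias, same object): a = [20, 50, 28], b = [20, 50, 28]
After line 3 (b.append mutates the shared list): a = [20, 50, 28, 70], b = [20, 50, 28, 70]
After line 4 (same = a is b; same object -> True): same = True

[20, 50, 28, 70]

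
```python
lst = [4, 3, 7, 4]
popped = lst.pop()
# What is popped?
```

4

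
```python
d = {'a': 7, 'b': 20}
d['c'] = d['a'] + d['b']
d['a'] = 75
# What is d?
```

After line 1: d = {'a': 7, 'b': 20}
After line 2 (d['c'] = 7 + 20): d = {'a': 7, 'b': 20, 'c': 27}
After line 3: d = {'a': 75, 'b': 20, 'c': 27}

{'a': 75, 'b': 20, 'c': 27}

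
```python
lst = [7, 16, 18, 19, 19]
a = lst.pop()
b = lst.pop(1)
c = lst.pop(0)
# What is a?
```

After line 1: lst = [7, 16, 18, 19, 19]
After line 2 (pop() -> a = 19): lst = [7, 16, 18, 19]
After line 3 (pop(1) -> b = 16): lst = [7, 18, 19]
After line 4 (pop(0) -> c = 7): lst = [18, 19]

19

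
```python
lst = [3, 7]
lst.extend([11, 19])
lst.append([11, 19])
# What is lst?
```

After line 1: lst = [3, 7]
After line 2 (extend unpacks [11, 19]): lst = [3, 7, 11, 19]
After line 3 (append adds [11, 19] as single element): lst = [3, 7, 11, 19, [11, 19]]

[3, 7, 11, 19, [11, 19]]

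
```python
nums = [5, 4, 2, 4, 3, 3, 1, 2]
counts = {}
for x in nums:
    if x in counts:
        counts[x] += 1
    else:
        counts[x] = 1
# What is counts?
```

Initial: counts = {}, nums = [5, 4, 2, 4, 3, 3, 1, 2]
See 5: counts = {5: 1}
See 4: counts = {5: 1, 4: 1}
See 2: counts = {5: 1, 4: 1, 2: 1}
See 4: counts = {5: 1, 4: 2, 2: 1}
See 3: counts = {5: 1, 4: 2, 2: 1, 3: 1}
See 3: counts = {5: 1, 4: 2, 2: 1, 3: 2}
See 1: counts = {5: 1, 4: 2, 2: 1, 3: 2, 1: 1}
See 2: counts = {5: 1, 4: 2, 2: 2, 3: 2, 1: 1}

{5: 1, 4: 2, 2: 2, 3: 2, 1: 1}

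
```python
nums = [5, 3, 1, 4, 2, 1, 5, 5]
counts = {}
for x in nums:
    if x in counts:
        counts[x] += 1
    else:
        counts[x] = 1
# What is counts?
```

Initial: counts = {}, nums = [5, 3, 1, 4, 2, 1, 5, 5]
See 5: counts = {5: 1}
See 3: counts = {5: 1, 3: 1}
See 1: counts = {5: 1, 3: 1, 1: 1}
See 4: counts = {5: 1, 3: 1, 1: 1, 4: 1}
See 2: counts = {5: 1, 3: 1, 1: 1, 4: 1, 2: 1}
See 1: counts = {5: 1, 3: 1, 1: 2, 4: 1, 2: 1}
See 5: counts = {5: 2, 3: 1, 1: 2, 4: 1, 2: 1}
See 5: counts = {5: 3, 3: 1, 1: 2, 4: 1, 2: 1}

{5: 3, 3: 1, 1: 2, 4: 1, 2: 1}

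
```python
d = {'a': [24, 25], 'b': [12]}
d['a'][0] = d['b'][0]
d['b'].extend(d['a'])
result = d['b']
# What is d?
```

After line 1: d = {'a': [24, 25], 'b': [12]}
After line 2 (a[0] = b[0] = 12): d = {'a': [12, 25], 'b': [12]}
After line 3 (b.extend(a) appends [12, 25]): d = {'a': [12, 25], 'b': [12, 12, 25]}
After line 4: result = d['b'] = [12, 12, 25]

{'a': [12, 25], 'b': [12, 12, 25]}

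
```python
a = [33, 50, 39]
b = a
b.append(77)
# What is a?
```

After line 1: a = [33, 50, 39]
After line 2 (b = a is an alias, same object): a = [33, 50, 39], b = [33, 50, 39]
After line 3 (b.append mutates the shared list): a = [33, 50, 39, 77], b = [33, 50, 39, 77]

[33, 50, 39, 77]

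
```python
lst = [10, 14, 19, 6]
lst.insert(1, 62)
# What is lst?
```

[10, 62, 14, 19, 6]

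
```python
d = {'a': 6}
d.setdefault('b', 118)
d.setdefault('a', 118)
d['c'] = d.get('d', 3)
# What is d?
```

After line 1: d = {'a': 6}
After line 2 (setdefault adds 'b'=118): d = {'a': 6, 'b': 118}
After line 3 (setdefault 'a' no-op, already exists): d = {'a': 6, 'b': 118}
After line 4 (get('d', 3) returns default since 'd' not in d): d = {'a': 6, 'b': 118, 'c': 3}

{'a': 6, 'b': 118, 'c': 3}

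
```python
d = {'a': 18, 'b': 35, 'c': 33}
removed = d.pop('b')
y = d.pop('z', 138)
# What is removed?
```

After line 1: d = {'a': 18, 'b': 35, 'c': 33}
After line 2 (pop 'b' returns 35): d = {'a': 18, 'c': 33}, removed = 35
After line 3 (pop 'z' missing, returns default 138): d = {'a': 18, 'c': 33}, y = 138

35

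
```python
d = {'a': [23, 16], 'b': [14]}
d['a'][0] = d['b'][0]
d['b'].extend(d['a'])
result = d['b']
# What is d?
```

After line 1: d = {'a': [23, 16], 'b': [14]}
After line 2 (a[0] = b[0] = 14): d = {'a': [14, 16], 'b': [14]}
After line 3 (b.extend(a) appends [14, 16]): d = {'a': [14, 16], 'b': [14, 14, 16]}
After line 4: result = d['b'] = [14, 14, 16]

{'a': [14, 16], 'b': [14, 14, 16]}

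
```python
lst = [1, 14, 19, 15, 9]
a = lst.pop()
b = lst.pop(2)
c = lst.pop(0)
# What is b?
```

After line 1: lst = [1, 14, 19, 15, 9]
After line 2 (pop() -> a = 9): lst = [1, 14, 19, 15]
After line 3 (pop(2) -> b = 19): lst = [1, 14, 15]
After line 4 (pop(0) -> c = 1): lst = [14, 15]

19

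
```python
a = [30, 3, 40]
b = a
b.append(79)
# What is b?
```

After line 1: a = [30, 3, 40]
After line 2 (b = a is an alias, same object): a = [30, 3, 40], b = [30, 3, 40]
After line 3 (b.append mutates the shared list): a = [30, 3, 40, 79], b = [30, 3, 40, 79]

[30, 3, 40, 79]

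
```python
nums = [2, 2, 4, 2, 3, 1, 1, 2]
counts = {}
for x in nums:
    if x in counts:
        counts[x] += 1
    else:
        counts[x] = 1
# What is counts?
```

Initial: counts = {}, nums = [2, 2, 4, 2, 3, 1, 1, 2]
See 2: counts = {2: 1}
See 2: counts = {2: 2}
See 4: counts = {2: 2, 4: 1}
See 2: counts = {2: 3, 4: 1}
See 3: counts = {2: 3, 4: 1, 3: 1}
See 1: counts = {2: 3, 4: 1, 3: 1, 1: 1}
See 1: counts = {2: 3, 4: 1, 3: 1, 1: 2}
See 2: counts = {2: 4, 4: 1, 3: 1, 1: 2}

{2: 4, 4: 1, 3: 1, 1: 2}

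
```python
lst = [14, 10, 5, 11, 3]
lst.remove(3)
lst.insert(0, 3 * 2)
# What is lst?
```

After line 1: lst = [14, 10, 5, 11, 3]
After line 2 (remove first 3): lst = [14, 10, 5, 11]
After line 3 (insert 6 at index 0): lst = [6, 14, 10, 5, 11]

[6, 14, 10, 5, 11]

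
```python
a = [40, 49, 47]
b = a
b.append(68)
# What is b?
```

After line 1: a = [40, 49, 47]
After line 2 (b = a is an alias, same object): a = [40, 49, 47], b = [40, 49, 47]
After line 3 (b.append mutates the shared list): a = [40, 49, 47, 68], b = [40, 49, 47, 68]

[40, 49, 47, 68]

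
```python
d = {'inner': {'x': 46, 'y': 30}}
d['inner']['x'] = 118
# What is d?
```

After line 1: d = {'inner': {'x': 46, 'y': 30}}
After line 2 (inner x overwritten): d = {'inner': {'x': 118, 'y': 30}}

{'inner': {'x': 118, 'y': 30}}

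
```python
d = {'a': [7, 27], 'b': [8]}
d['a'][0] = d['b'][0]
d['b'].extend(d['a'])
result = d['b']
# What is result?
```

After line 1: d = {'a': [7, 27], 'b': [8]}
After line 2 (a[0] = b[0] = 8): d = {'a': [8, 27], 'b': [8]}
After line 3 (b.extend(a) appends [8, 27]): d = {'a': [8, 27], 'b': [8, 8, 27]}
After line 4: result = d['b'] = [8, 8, 27]

[8, 8, 27]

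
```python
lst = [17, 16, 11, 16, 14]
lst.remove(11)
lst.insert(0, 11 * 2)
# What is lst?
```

After line 1: lst = [17, 16, 11, 16, 14]
After line 2 (remove first 11): lst = [17, 16, 16, 14]
After line 3 (insert 22 at index 0): lst = [22, 17, 16, 16, 14]

[22, 17, 16, 16, 14]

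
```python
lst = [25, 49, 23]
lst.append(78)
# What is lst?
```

[25, 49, 23, 78]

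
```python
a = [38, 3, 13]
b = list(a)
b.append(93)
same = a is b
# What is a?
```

After line 1: a = [38, 3, 13]
After line 2 (b = list(a) is a shallow copy, new object): a = [38, 3, 13], b = [38, 3, 13]
After line 3 (append only mutates b): a = [38, 3, 13], b = [38, 3, 13, 93]
After line 4 (same = a is b; different objects -> False): same = False

[38, 3, 13]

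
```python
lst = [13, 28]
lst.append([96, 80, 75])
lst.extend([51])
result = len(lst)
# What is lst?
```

After line 1: lst = [13, 28]
After line 2 (append adds [96, 80, 75] as single element): lst = [13, 28, [96, 80, 75]]
After line 3 (extend unpacks [51], adds 51): lst = [13, 28, [96, 80, 75], 51]
After line 4: result = len(lst) = 4

[13, 28, [96, 80, 75], 51]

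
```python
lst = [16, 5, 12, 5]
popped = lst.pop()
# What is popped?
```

5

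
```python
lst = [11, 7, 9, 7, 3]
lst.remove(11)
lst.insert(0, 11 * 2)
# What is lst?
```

After line 1: lst = [11, 7, 9, 7, 3]
After line 2 (remove first 11): lst = [7, 9, 7, 3]
After line 3 (insert 22 at index 0): lst = [22, 7, 9, 7, 3]

[22, 7, 9, 7, 3]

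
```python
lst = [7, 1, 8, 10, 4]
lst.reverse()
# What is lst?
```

[4, 10, 8, 1, 7]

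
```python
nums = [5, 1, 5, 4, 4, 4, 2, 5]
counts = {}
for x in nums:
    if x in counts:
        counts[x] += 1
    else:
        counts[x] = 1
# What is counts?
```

Initial: counts = {}, nums = [5, 1, 5, 4, 4, 4, 2, 5]
See 5: counts = {5: 1}
See 1: counts = {5: 1, 1: 1}
See 5: counts = {5: 2, 1: 1}
See 4: counts = {5: 2, 1: 1, 4: 1}
See 4: counts = {5: 2, 1: 1, 4: 2}
See 4: counts = {5: 2, 1: 1, 4: 3}
See 2: counts = {5: 2, 1: 1, 4: 3, 2: 1}
See 5: counts = {5: 3, 1: 1, 4: 3, 2: 1}

{5: 3, 1: 1, 4: 3, 2: 1}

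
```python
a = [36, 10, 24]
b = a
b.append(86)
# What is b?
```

After line 1: a = [36, 10, 24]
After line 2 (b = a is an alias, same object): a = [36, 10, 24], b = [36, 10, 24]
After line 3 (b.append mutates the shared list): a = [36, 10, 24, 86], b = [36, 10, 24, 86]

[36, 10, 24, 86]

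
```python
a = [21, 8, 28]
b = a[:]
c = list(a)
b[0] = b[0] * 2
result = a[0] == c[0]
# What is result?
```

After line 1: a = [21, 8, 28]
After line 2 (b = a[:], copy): a = [21, 8, 28], b = [21, 8, 28]
After line 3 (c = list(a) is a copy, new object): c = [21, 8, 28]
After line 4 (b[0] = 21 * 2 = 42; only b mutates (copy)): a = [21, 8, 28], b = [42, 8, 28], c = [21, 8, 28]
After line 5 (a[0] = 21, c[0] = 21; result = True)

True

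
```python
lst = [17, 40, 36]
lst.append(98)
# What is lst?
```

[17, 40, 36, 98]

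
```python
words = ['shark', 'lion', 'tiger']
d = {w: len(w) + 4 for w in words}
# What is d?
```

{'shark': 9, 'lion': 8, 'tiger': 9}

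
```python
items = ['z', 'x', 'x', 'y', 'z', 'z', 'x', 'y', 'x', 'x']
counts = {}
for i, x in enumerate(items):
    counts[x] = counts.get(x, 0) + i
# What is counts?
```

Initial: counts = {}, items = ['z', 'x', 'x', 'y', 'z', 'z', 'x', 'y', 'x', 'x']
i=0, x='z': counts = {'z': 0}
i=1, x='x': counts = {'z': 0, 'x': 1}
i=2, x='x': counts = {'z': 0, 'x': 3}
i=3, x='y': counts = {'z': 0, 'x': 3, 'y': 3}
i=4, x='z': counts = {'z': 4, 'x': 3, 'y': 3}
i=5, x='z': counts = {'z': 9, 'x': 3, 'y': 3}
i=6, x='x': counts = {'z': 9, 'x': 9, 'y': 3}
i=7, x='y': counts = {'z': 9, 'x': 9, 'y': 10}
i=8, x='x': counts = {'z': 9, 'x': 17, 'y': 10}
i=9, x='x': counts = {'z': 9, 'x': 26, 'y': 10}

{'z': 9, 'x': 26, 'y': 10}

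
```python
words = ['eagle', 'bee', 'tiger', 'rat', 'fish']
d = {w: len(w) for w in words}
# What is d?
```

{'eagle': 5, 'bee': 3, 'tiger': 5, 'rat': 3, 'fish': 4}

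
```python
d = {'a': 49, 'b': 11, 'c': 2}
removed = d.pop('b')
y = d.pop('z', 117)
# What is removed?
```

After line 1: d = {'a': 49, 'b': 11, 'c': 2}
After line 2 (pop 'b' returns 11): d = {'a': 49, 'c': 2}, removed = 11
After line 3 (pop 'z' missing, returns default 117): d = {'a': 49, 'c': 2}, y = 117

11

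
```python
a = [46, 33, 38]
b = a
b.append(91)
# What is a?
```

After line 1: a = [46, 33, 38]
After line 2 (b = a is an alias, same object): a = [46, 33, 38], b = [46, 33, 38]
After line 3 (b.append mutates the shared list): a = [46, 33, 38, 91], b = [46, 33, 38, 91]

[46, 33, 38, 91]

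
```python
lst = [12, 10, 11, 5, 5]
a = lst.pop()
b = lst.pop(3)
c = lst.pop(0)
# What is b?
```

After line 1: lst = [12, 10, 11, 5, 5]
After line 2 (pop() -> a = 5): lst = [12, 10, 11, 5]
After line 3 (pop(3) -> b = 5): lst = [12, 10, 11]
After line 4 (pop(0) -> c = 12): lst = [10, 11]

5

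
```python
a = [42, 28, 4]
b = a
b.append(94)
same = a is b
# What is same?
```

After line 1: a = [42, 28, 4]
After line 2 (b = a is an alias, same object): a = [42, 28, 4], b = [42, 28, 4]
After line 3 (b.append mutates the shared list): a = [42, 28, 4, 94], b = [42, 28, 4, 94]
After line 4 (same = a is b; same object -> True): same = True

True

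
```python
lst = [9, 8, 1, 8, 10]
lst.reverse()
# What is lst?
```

[10, 8, 1, 8, 9]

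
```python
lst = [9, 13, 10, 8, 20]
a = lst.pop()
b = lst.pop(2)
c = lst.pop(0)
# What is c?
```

After line 1: lst = [9, 13, 10, 8, 20]
After line 2 (pop() -> a = 20): lst = [9, 13, 10, 8]
After line 3 (pop(2) -> b = 10): lst = [9, 13, 8]
After line 4 (pop(0) -> c = 9): lst = [13, 8]

9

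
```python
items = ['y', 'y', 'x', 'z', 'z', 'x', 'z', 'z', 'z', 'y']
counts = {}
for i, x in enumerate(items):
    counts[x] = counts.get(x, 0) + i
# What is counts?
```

Initial: counts = {}, items = ['y', 'y', 'x', 'z', 'z', 'x', 'z', 'z', 'z', 'y']
i=0, x='y': counts = {'y': 0}
i=1, x='y': counts = {'y': 1}
i=2, x='x': counts = {'y': 1, 'x': 2}
i=3, x='z': counts = {'y': 1, 'x': 2, 'z': 3}
i=4, x='z': counts = {'y': 1, 'x': 2, 'z': 7}
i=5, x='x': counts = {'y': 1, 'x': 7, 'z': 7}
i=6, x='z': counts = {'y': 1, 'x': 7, 'z': 13}
i=7, x='z': counts = {'y': 1, 'x': 7, 'z': 20}
i=8, x='z': counts = {'y': 1, 'x': 7, 'z': 28}
i=9, x='y': counts = {'y': 10, 'x': 7, 'z': 28}

{'y': 10, 'x': 7, 'z': 28}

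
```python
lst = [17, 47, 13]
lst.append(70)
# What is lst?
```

[17, 47, 13, 70]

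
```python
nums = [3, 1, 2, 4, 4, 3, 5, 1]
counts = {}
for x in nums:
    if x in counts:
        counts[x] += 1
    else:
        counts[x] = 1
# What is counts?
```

Initial: counts = {}, nums = [3, 1, 2, 4, 4, 3, 5, 1]
See 3: counts = {3: 1}
See 1: counts = {3: 1, 1: 1}
See 2: counts = {3: 1, 1: 1, 2: 1}
See 4: counts = {3: 1, 1: 1, 2: 1, 4: 1}
See 4: counts = {3: 1, 1: 1, 2: 1, 4: 2}
See 3: counts = {3: 2, 1: 1, 2: 1, 4: 2}
See 5: counts = {3: 2, 1: 1, 2: 1, 4: 2, 5: 1}
See 1: counts = {3: 2, 1: 2, 2: 1, 4: 2, 5: 1}

{3: 2, 1: 2, 2: 1, 4: 2, 5: 1}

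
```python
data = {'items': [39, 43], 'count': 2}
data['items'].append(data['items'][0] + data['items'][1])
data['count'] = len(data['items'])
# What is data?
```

After line 1: data = {'items': [39, 43], 'count': 2}
After line 2 (append 39 + 43 = 82): data = {'items': [39, 43, 82], 'count': 2}
After line 3 (count = len(items) = 3): data = {'items': [39, 43, 82], 'count': 3}

{'items': [39, 43, 82], 'count': 3}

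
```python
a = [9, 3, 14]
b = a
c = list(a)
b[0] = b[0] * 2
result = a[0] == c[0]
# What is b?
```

After line 1: a = [9, 3, 14]
After line 2 (b = a, alias): a = [9, 3, 14], b = [9, 3, 14]
After line 3 (c = list(a) is a copy, new object): c = [9, 3, 14]
After line 4 (b[0] = 9 * 2 = 18; mutates shared a/b): a = b = [18, 3, 14], c = [9, 3, 14]
After line 5 (a[0] = 18, c[0] = 9; result = False)

[18, 3, 14]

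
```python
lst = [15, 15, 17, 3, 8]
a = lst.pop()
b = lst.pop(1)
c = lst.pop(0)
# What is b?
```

After line 1: lst = [15, 15, 17, 3, 8]
After line 2 (pop() -> a = 8): lst = [15, 15, 17, 3]
After line 3 (pop(1) -> b = 15): lst = [15, 17, 3]
After line 4 (pop(0) -> c = 15): lst = [17, 3]

15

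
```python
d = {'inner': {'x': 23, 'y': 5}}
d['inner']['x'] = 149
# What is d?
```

After line 1: d = {'inner': {'x': 23, 'y': 5}}
After line 2 (inner x overwritten): d = {'inner': {'x': 149, 'y': 5}}

{'inner': {'x': 149, 'y': 5}}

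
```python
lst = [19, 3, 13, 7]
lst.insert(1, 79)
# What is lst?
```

[19, 79, 3, 13, 7]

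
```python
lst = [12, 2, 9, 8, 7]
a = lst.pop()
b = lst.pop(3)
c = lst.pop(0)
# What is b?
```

After line 1: lst = [12, 2, 9, 8, 7]
After line 2 (pop() -> a = 7): lst = [12, 2, 9, 8]
After line 3 (pop(3) -> b = 8): lst = [12, 2, 9]
After line 4 (pop(0) -> c = 12): lst = [2, 9]

8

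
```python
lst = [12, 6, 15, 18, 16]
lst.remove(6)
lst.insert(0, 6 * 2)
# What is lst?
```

After line 1: lst = [12, 6, 15, 18, 16]
After line 2 (remove first 6): lst = [12, 15, 18, 16]
After line 3 (insert 12 at index 0): lst = [12, 12, 15, 18, 16]

[12, 12, 15, 18, 16]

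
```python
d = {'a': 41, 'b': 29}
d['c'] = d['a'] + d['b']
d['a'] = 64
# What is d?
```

After line 1: d = {'a': 41, 'b': 29}
After line 2 (d['c'] = 41 + 29): d = {'a': 41, 'b': 29, 'c': 70}
After line 3: d = {'a': 64, 'b': 29, 'c': 70}

{'a': 64, 'b': 29, 'c': 70}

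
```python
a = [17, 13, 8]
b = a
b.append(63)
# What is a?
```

After line 1: a = [17, 13, 8]
After line 2 (b = a is an alias, same object): a = [17, 13, 8], b = [17, 13, 8]
After line 3 (b.append mutates the shared list): a = [17, 13, 8, 63], b = [17, 13, 8, 63]

[17, 13, 8, 63]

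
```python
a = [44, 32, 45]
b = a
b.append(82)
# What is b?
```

After line 1: a = [44, 32, 45]
After line 2 (b = a is an alias, same object): a = [44, 32, 45], b = [44, 32, 45]
After line 3 (b.append mutates the shared list): a = [44, 32, 45, 82], b = [44, 32, 45, 82]

[44, 32, 45, 82]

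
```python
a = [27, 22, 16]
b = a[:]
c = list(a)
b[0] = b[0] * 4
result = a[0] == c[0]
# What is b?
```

After line 1: a = [27, 22, 16]
After line 2 (b = a[:], copy): a = [27, 22, 16], b = [27, 22, 16]
After line 3 (c = list(a) is a copy, new object): c = [27, 22, 16]
After line 4 (b[0] = 27 * 4 = 108; only b mutates (copy)): a = [27, 22, 16], b = [108, 22, 16], c = [27, 22, 16]
After line 5 (a[0] = 27, c[0] = 27; result = True)

[108, 22, 16]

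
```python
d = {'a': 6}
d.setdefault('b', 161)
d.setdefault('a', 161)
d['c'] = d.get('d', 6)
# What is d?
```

After line 1: d = {'a': 6}
After line 2 (setdefault adds 'b'=161): d = {'a': 6, 'b': 161}
After line 3 (setdefault 'a' no-op, already exists): d = {'a': 6, 'b': 161}
After line 4 (get('d', 6) returns default since 'd' not in d): d = {'a': 6, 'b': 161, 'c': 6}

{'a': 6, 'b': 161, 'c': 6}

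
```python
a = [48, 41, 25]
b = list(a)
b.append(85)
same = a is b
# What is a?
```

After line 1: a = [48, 41, 25]
After line 2 (b = list(a) is a shallow copy, new object): a = [48, 41, 25], b = [48, 41, 25]
After line 3 (append only mutates b): a = [48, 41, 25], b = [48, 41, 25, 85]
After line 4 (same = a is b; different objects -> False): same = False

[48, 41, 25]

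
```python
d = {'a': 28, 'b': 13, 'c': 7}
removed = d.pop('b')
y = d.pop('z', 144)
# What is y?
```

After line 1: d = {'a': 28, 'b': 13, 'c': 7}
After line 2 (pop 'b' returns 13): d = {'a': 28, 'c': 7}, removed = 13
After line 3 (pop 'z' missing, returns default 144): d = {'a': 28, 'c': 7}, y = 144

144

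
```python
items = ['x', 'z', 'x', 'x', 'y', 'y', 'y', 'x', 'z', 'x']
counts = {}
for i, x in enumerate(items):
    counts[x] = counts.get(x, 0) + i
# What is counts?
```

Initial: counts = {}, items = ['x', 'z', 'x', 'x', 'y', 'y', 'y', 'x', 'z', 'x']
i=0, x='x': counts = {'x': 0}
i=1, x='z': counts = {'x': 0, 'z': 1}
i=2, x='x': counts = {'x': 2, 'z': 1}
i=3, x='x': counts = {'x': 5, 'z': 1}
i=4, x='y': counts = {'x': 5, 'z': 1, 'y': 4}
i=5, x='y': counts = {'x': 5, 'z': 1, 'y': 9}
i=6, x='y': counts = {'x': 5, 'z': 1, 'y': 15}
i=7, x='x': counts = {'x': 12, 'z': 1, 'y': 15}
i=8, x='z': counts = {'x': 12, 'z': 9, 'y': 15}
i=9, x='x': counts = {'x': 21, 'z': 9, 'y': 15}

{'x': 21, 'z': 9, 'y': 15}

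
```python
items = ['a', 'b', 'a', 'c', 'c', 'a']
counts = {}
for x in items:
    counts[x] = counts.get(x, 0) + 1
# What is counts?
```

Initial: counts = {}, items = ['a', 'b', 'a', 'c', 'c', 'a']
See 'a': counts = {'a': 1}
See 'b': counts = {'a': 1, 'b': 1}
See 'a': counts = {'a': 2, 'b': 1}
See 'c': counts = {'a': 2, 'b': 1, 'c': 1}
See 'c': counts = {'a': 2, 'b': 1, 'c': 2}
See 'a': counts = {'a': 3, 'b': 1, 'c': 2}

{'a': 3, 'b': 1, 'c': 2}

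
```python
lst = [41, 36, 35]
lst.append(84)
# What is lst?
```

[41, 36, 35, 84]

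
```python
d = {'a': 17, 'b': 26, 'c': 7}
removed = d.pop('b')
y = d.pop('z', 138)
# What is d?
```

After line 1: d = {'a': 17, 'b': 26, 'c': 7}
After line 2 (pop 'b' returns 26): d = {'a': 17, 'c': 7}, removed = 26
After line 3 (pop 'z' missing, returns default 138): d = {'a': 17, 'c': 7}, y = 138

{'a': 17, 'c': 7}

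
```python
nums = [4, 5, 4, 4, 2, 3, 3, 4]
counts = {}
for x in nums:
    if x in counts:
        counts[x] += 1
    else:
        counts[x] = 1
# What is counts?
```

Initial: counts = {}, nums = [4, 5, 4, 4, 2, 3, 3, 4]
See 4: counts = {4: 1}
See 5: counts = {4: 1, 5: 1}
See 4: counts = {4: 2, 5: 1}
See 4: counts = {4: 3, 5: 1}
See 2: counts = {4: 3, 5: 1, 2: 1}
See 3: counts = {4: 3, 5: 1, 2: 1, 3: 1}
See 3: counts = {4: 3, 5: 1, 2: 1, 3: 2}
See 4: counts = {4: 4, 5: 1, 2: 1, 3: 2}

{4: 4, 5: 1, 2: 1, 3: 2}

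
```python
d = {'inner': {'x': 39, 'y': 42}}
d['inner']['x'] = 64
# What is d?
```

After line 1: d = {'inner': {'x': 39, 'y': 42}}
After line 2 (inner x overwritten): d = {'inner': {'x': 64, 'y': 42}}

{'inner': {'x': 64, 'y': 42}}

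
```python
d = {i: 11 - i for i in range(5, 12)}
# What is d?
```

{5: 6, 6: 5, 7: 4, 8: 3, 9: 2, 10: 1, 11: 0}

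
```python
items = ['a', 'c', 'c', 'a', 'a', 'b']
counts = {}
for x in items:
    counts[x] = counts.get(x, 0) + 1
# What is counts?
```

Initial: counts = {}, items = ['a', 'c', 'c', 'a', 'a', 'b']
See 'a': counts = {'a': 1}
See 'c': counts = {'a': 1, 'c': 1}
See 'c': counts = {'a': 1, 'c': 2}
See 'a': counts = {'a': 2, 'c': 2}
See 'a': counts = {'a': 3, 'c': 2}
See 'b': counts = {'a': 3, 'c': 2, 'b': 1}

{'a': 3, 'c': 2, 'b': 1}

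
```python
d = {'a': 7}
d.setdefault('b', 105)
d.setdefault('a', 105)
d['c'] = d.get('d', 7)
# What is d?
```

After line 1: d = {'a': 7}
After line 2 (setdefault adds 'b'=105): d = {'a': 7, 'b': 105}
After line 3 (setdefault 'a' no-op, already exists): d = {'a': 7, 'b': 105}
After line 4 (get('d', 7) returns default since 'd' not in d): d = {'a': 7, 'b': 105, 'c': 7}

{'a': 7, 'b': 105, 'c': 7}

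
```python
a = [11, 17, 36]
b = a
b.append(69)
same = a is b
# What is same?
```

After line 1: a = [11, 17, 36]
After line 2 (b = a is an alias, same object): a = [11, 17, 36], b = [11, 17, 36]
After line 3 (b.append mutates the shared list): a = [11, 17, 36, 69], b = [11, 17, 36, 69]
After line 4 (same = a is b; same object -> True): same = True

True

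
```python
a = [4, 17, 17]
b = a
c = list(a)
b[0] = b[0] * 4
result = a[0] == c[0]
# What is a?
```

After line 1: a = [4, 17, 17]
After line 2 (b = a, alias): a = [4, 17, 17], b = [4, 17, 17]
After line 3 (c = list(a) is a copy, new object): c = [4, 17, 17]
After line 4 (b[0] = 4 * 4 = 16; mutates shared a/b): a = b = [16, 17, 17], c = [4, 17, 17]
After line 5 (a[0] = 16, c[0] = 4; result = False)

[16, 17, 17]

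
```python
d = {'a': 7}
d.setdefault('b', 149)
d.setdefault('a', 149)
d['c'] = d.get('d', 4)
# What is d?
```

After line 1: d = {'a': 7}
After line 2 (setdefault adds 'b'=149): d = {'a': 7, 'b': 149}
After line 3 (setdefault 'a' no-op, already exists): d = {'a': 7, 'b': 149}
After line 4 (get('d', 4) returns default since 'd' not in d): d = {'a': 7, 'b': 149, 'c': 4}

{'a': 7, 'b': 149, 'c': 4}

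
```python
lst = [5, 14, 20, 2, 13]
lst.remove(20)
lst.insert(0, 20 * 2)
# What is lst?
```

After line 1: lst = [5, 14, 20, 2, 13]
After line 2 (remove first 20): lst = [5, 14, 2, 13]
After line 3 (insert 40 at index 0): lst = [40, 5, 14, 2, 13]

[40, 5, 14, 2, 13]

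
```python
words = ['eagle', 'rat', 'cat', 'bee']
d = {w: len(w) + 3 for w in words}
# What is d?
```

{'eagle': 8, 'rat': 6, 'cat': 6, 'bee': 6}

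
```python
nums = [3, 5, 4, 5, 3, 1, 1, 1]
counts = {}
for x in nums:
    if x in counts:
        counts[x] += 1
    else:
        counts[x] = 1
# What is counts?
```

Initial: counts = {}, nums = [3, 5, 4, 5, 3, 1, 1, 1]
See 3: counts = {3: 1}
See 5: counts = {3: 1, 5: 1}
See 4: counts = {3: 1, 5: 1, 4: 1}
See 5: counts = {3: 1, 5: 2, 4: 1}
See 3: counts = {3: 2, 5: 2, 4: 1}
See 1: counts = {3: 2, 5: 2, 4: 1, 1: 1}
See 1: counts = {3: 2, 5: 2, 4: 1, 1: 2}
See 1: counts = {3: 2, 5: 2, 4: 1, 1: 3}

{3: 2, 5: 2, 4: 1, 1: 3}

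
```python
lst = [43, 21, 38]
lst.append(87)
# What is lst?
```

[43, 21, 38, 87]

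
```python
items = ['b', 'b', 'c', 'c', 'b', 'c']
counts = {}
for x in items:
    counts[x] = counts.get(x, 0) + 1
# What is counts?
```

Initial: counts = {}, items = ['b', 'b', 'c', 'c', 'b', 'c']
See 'b': counts = {'b': 1}
See 'b': counts = {'b': 2}
See 'c': counts = {'b': 2, 'c': 1}
See 'c': counts = {'b': 2, 'c': 2}
See 'b': counts = {'b': 3, 'c': 2}
See 'c': counts = {'b': 3, 'c': 3}

{'b': 3, 'c': 3}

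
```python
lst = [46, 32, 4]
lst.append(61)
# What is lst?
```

[46, 32, 4, 61]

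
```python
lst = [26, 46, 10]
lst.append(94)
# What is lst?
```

[26, 46, 10, 94]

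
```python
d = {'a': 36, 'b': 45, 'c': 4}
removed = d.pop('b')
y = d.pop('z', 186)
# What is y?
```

After line 1: d = {'a': 36, 'b': 45, 'c': 4}
After line 2 (pop 'b' returns 45): d = {'a': 36, 'c': 4}, removed = 45
After line 3 (pop 'z' missing, returns default 186): d = {'a': 36, 'c': 4}, y = 186

186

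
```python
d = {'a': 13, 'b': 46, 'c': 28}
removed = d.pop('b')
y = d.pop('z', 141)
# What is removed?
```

After line 1: d = {'a': 13, 'b': 46, 'c': 28}
After line 2 (pop 'b' returns 46): d = {'a': 13, 'c': 28}, removed = 46
After line 3 (pop 'z' missing, returns default 141): d = {'a': 13, 'c': 28}, y = 141

46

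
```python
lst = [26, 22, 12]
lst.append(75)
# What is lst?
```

[26, 22, 12, 75]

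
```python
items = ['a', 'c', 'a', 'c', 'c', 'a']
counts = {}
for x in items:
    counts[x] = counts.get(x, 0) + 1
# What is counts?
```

Initial: counts = {}, items = ['a', 'c', 'a', 'c', 'c', 'a']
See 'a': counts = {'a': 1}
See 'c': counts = {'a': 1, 'c': 1}
See 'a': counts = {'a': 2, 'c': 1}
See 'c': counts = {'a': 2, 'c': 2}
See 'c': counts = {'a': 2, 'c': 3}
See 'a': counts = {'a': 3, 'c': 3}

{'a': 3, 'c': 3}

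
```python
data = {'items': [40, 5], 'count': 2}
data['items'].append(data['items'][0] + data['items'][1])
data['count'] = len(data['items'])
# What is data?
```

After line 1: data = {'items': [40, 5], 'count': 2}
After line 2 (append 40 + 5 = 45): data = {'items': [40, 5, 45], 'count': 2}
After line 3 (count = len(items) = 3): data = {'items': [40, 5, 45], 'count': 3}

{'items': [40, 5, 45], 'count': 3}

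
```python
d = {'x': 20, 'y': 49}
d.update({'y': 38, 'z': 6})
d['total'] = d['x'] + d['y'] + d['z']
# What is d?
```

After line 1: d = {'x': 20, 'y': 49}
After line 2 (y overwritten, z added): d = {'x': 20, 'y': 38, 'z': 6}
After line 3 (total = 20 + 38 + 6 = 64): d = {'x': 20, 'y': 38, 'z': 6, 'total': 64}

{'x': 20, 'y': 38, 'z': 6, 'total': 64}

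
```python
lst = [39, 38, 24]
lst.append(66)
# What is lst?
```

[39, 38, 24, 66]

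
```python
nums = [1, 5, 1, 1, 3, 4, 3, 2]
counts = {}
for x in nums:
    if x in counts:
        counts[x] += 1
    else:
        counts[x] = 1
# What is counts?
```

Initial: counts = {}, nums = [1, 5, 1, 1, 3, 4, 3, 2]
See 1: counts = {1: 1}
See 5: counts = {1: 1, 5: 1}
See 1: counts = {1: 2, 5: 1}
See 1: counts = {1: 3, 5: 1}
See 3: counts = {1: 3, 5: 1, 3: 1}
See 4: counts = {1: 3, 5: 1, 3: 1, 4: 1}
See 3: counts = {1: 3, 5: 1, 3: 2, 4: 1}
See 2: counts = {1: 3, 5: 1, 3: 2, 4: 1, 2: 1}

{1: 3, 5: 1, 3: 2, 4: 1, 2: 1}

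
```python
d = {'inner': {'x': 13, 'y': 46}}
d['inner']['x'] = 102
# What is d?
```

After line 1: d = {'inner': {'x': 13, 'y': 46}}
After line 2 (inner x overwritten): d = {'inner': {'x': 102, 'y': 46}}

{'inner': {'x': 102, 'y': 46}}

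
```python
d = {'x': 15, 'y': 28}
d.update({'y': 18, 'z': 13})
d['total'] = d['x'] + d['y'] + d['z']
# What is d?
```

After line 1: d = {'x': 15, 'y': 28}
After line 2 (y overwritten, z added): d = {'x': 15, 'y': 18, 'z': 13}
After line 3 (total = 15 + 18 + 13 = 46): d = {'x': 15, 'y': 18, 'z': 13, 'total': 46}

{'x': 15, 'y': 18, 'z': 13, 'total': 46}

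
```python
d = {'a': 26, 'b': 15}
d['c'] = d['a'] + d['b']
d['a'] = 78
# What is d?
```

After line 1: d = {'a': 26, 'b': 15}
After line 2 (d['c'] = 26 + 15): d = {'a': 26, 'b': 15, 'c': 41}
After line 3: d = {'a': 78, 'b': 15, 'c': 41}

{'a': 78, 'b': 15, 'c': 41}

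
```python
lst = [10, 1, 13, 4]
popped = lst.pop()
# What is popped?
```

4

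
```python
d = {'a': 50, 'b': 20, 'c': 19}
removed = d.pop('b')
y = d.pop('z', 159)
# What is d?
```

After line 1: d = {'a': 50, 'b': 20, 'c': 19}
After line 2 (pop 'b' returns 20): d = {'a': 50, 'c': 19}, removed = 20
After line 3 (pop 'z' missing, returns default 159): d = {'a': 50, 'c': 19}, y = 159

{'a': 50, 'c': 19}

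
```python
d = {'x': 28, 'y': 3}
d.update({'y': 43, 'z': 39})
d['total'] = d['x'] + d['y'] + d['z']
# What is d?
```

After line 1: d = {'x': 28, 'y': 3}
After line 2 (y overwritten, z added): d = {'x': 28, 'y': 43, 'z': 39}
After line 3 (total = 28 + 43 + 39 = 110): d = {'x': 28, 'y': 43, 'z': 39, 'total': 110}

{'x': 28, 'y': 43, 'z': 39, 'total': 110}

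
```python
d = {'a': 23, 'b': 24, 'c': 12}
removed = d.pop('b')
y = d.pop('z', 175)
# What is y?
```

After line 1: d = {'a': 23, 'b': 24, 'c': 12}
After line 2 (pop 'b' returns 24): d = {'a': 23, 'c': 12}, removed = 24
After line 3 (pop 'z' missing, returns default 175): d = {'a': 23, 'c': 12}, y = 175

175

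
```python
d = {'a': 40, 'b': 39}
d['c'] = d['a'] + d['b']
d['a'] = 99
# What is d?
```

After line 1: d = {'a': 40, 'b': 39}
After line 2 (d['c'] = 40 + 39): d = {'a': 40, 'b': 39, 'c': 79}
After line 3: d = {'a': 99, 'b': 39, 'c': 79}

{'a': 99, 'b': 39, 'c': 79}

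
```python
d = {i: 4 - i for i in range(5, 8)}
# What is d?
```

{5: -1, 6: -2, 7: -3}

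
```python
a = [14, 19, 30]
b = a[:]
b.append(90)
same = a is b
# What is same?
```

After line 1: a = [14, 19, 30]
After line 2 (b = a[:] is a shallow copy, new object): a = [14, 19, 30], b = [14, 19, 30]
After line 3 (append only mutates b): a = [14, 19, 30], b = [14, 19, 30, 90]
After line 4 (same = a is b; different objects -> False): same = False

False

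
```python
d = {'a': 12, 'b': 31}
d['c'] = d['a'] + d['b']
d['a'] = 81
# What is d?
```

After line 1: d = {'a': 12, 'b': 31}
After line 2 (d['c'] = 12 + 31): d = {'a': 12, 'b': 31, 'c': 43}
After line 3: d = {'a': 81, 'b': 31, 'c': 43}

{'a': 81, 'b': 31, 'c': 43}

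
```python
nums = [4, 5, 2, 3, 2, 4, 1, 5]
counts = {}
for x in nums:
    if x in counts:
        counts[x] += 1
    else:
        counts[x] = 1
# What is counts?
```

Initial: counts = {}, nums = [4, 5, 2, 3, 2, 4, 1, 5]
See 4: counts = {4: 1}
See 5: counts = {4: 1, 5: 1}
See 2: counts = {4: 1, 5: 1, 2: 1}
See 3: counts = {4: 1, 5: 1, 2: 1, 3: 1}
See 2: counts = {4: 1, 5: 1, 2: 2, 3: 1}
See 4: counts = {4: 2, 5: 1, 2: 2, 3: 1}
See 1: counts = {4: 2, 5: 1, 2: 2, 3: 1, 1: 1}
See 5: counts = {4: 2, 5: 2, 2: 2, 3: 1, 1: 1}

{4: 2, 5: 2, 2: 2, 3: 1, 1: 1}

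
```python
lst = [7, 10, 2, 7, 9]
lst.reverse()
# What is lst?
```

[9, 7, 2, 10, 7]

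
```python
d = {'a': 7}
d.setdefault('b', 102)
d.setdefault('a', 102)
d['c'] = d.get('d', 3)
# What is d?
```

After line 1: d = {'a': 7}
After line 2 (setdefault adds 'b'=102): d = {'a': 7, 'b': 102}
After line 3 (setdefault 'a' no-op, already exists): d = {'a': 7, 'b': 102}
After line 4 (get('d', 3) returns default since 'd' not in d): d = {'a': 7, 'b': 102, 'c': 3}

{'a': 7, 'b': 102, 'c': 3}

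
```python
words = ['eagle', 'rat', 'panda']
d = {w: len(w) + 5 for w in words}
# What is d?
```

{'eagle': 10, 'rat': 8, 'panda': 10}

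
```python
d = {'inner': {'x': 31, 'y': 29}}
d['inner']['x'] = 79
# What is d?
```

After line 1: d = {'inner': {'x': 31, 'y': 29}}
After line 2 (inner x overwritten): d = {'inner': {'x': 79, 'y': 29}}

{'inner': {'x': 79, 'y': 29}}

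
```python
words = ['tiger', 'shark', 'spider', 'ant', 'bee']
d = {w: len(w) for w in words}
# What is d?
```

{'tiger': 5, 'shark': 5, 'spider': 6, 'ant': 3, 'bee': 3}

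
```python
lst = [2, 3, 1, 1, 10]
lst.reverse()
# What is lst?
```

[10, 1, 1, 3, 2]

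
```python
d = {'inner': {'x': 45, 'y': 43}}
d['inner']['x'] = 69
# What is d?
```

After line 1: d = {'inner': {'x': 45, 'y': 43}}
After line 2 (inner x overwritten): d = {'inner': {'x': 69, 'y': 43}}

{'inner': {'x': 69, 'y': 43}}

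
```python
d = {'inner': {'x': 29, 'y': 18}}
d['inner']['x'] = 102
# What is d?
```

After line 1: d = {'inner': {'x': 29, 'y': 18}}
After line 2 (inner x overwritten): d = {'inner': {'x': 102, 'y': 18}}

{'inner': {'x': 102, 'y': 18}}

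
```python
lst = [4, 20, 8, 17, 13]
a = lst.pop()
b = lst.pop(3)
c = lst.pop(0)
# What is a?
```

After line 1: lst = [4, 20, 8, 17, 13]
After line 2 (pop() -> a = 13): lst = [4, 20, 8, 17]
After line 3 (pop(3) -> b = 17): lst = [4, 20, 8]
After line 4 (pop(0) -> c = 4): lst = [20, 8]

13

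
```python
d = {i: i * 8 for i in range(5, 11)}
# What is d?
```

{5: 40, 6: 48, 7: 56, 8: 64, 9: 72, 10: 80}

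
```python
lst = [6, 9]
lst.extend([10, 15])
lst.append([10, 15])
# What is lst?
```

After line 1: lst = [6, 9]
After line 2 (extend unpacks [10, 15]): lst = [6, 9, 10, 15]
After line 3 (append adds [10, 15] as single element): lst = [6, 9, 10, 15, [10, 15]]

[6, 9, 10, 15, [10, 15]]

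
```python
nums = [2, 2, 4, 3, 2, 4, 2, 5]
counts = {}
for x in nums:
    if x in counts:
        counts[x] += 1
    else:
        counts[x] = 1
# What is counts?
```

Initial: counts = {}, nums = [2, 2, 4, 3, 2, 4, 2, 5]
See 2: counts = {2: 1}
See 2: counts = {2: 2}
See 4: counts = {2: 2, 4: 1}
See 3: counts = {2: 2, 4: 1, 3: 1}
See 2: counts = {2: 3, 4: 1, 3: 1}
See 4: counts = {2: 3, 4: 2, 3: 1}
See 2: counts = {2: 4, 4: 2, 3: 1}
See 5: counts = {2: 4, 4: 2, 3: 1, 5: 1}

{2: 4, 4: 2, 3: 1, 5: 1}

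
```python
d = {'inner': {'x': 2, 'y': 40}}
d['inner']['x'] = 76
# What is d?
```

After line 1: d = {'inner': {'x': 2, 'y': 40}}
After line 2 (inner x overwritten): d = {'inner': {'x': 76, 'y': 40}}

{'inner': {'x': 76, 'y': 40}}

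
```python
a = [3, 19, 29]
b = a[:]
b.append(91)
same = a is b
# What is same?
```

After line 1: a = [3, 19, 29]
After line 2 (b = a[:] is a shallow copy, new object): a = [3, 19, 29], b = [3, 19, 29]
After line 3 (append only mutates b): a = [3, 19, 29], b = [3, 19, 29, 91]
After line 4 (same = a is b; different objects -> False): same = False

False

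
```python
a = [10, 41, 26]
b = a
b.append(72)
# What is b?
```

After line 1: a = [10, 41, 26]
After line 2 (b = a is an alias, same object): a = [10, 41, 26], b = [10, 41, 26]
After line 3 (b.append mutates the shared list): a = [10, 41, 26, 72], b = [10, 41, 26, 72]

[10, 41, 26, 72]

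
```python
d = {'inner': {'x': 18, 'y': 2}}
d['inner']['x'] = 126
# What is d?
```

After line 1: d = {'inner': {'x': 18, 'y': 2}}
After line 2 (inner x overwritten): d = {'inner': {'x': 126, 'y': 2}}

{'inner': {'x': 126, 'y': 2}}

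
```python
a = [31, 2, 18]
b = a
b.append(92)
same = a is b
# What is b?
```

After line 1: a = [31, 2, 18]
After line 2 (b = a is an alias, same object): a = [31, 2, 18], b = [31, 2, 18]
After line 3 (b.append mutates the shared list): a = [31, 2, 18, 92], b = [31, 2, 18, 92]
After line 4 (same = a is b; same object -> True): same = True

[31, 2, 18, 92]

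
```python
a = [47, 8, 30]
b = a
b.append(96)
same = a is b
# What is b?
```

After line 1: a = [47, 8, 30]
After line 2 (b = a is an alias, same object): a = [47, 8, 30], b = [47, 8, 30]
After line 3 (b.append mutates the shared list): a = [47, 8, 30, 96], b = [47, 8, 30, 96]
After line 4 (same = a is b; same object -> True): same = True

[47, 8, 30, 96]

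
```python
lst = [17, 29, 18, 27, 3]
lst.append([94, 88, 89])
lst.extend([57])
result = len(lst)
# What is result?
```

After line 1: lst = [17, 29, 18, 27, 3]
After line 2 (append adds [94, 88, 89] as single element): lst = [17, 29, 18, 27, 3, [94, 88, 89]]
After line 3 (extend unpacks [57], adds 57): lst = [17, 29, 18, 27, 3, [94, 88, 89], 57]
After line 4: result = len(lst) = 7

7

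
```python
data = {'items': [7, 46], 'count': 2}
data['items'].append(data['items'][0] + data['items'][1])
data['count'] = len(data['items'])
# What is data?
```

After line 1: data = {'items': [7, 46], 'count': 2}
After line 2 (append 7 + 46 = 53): data = {'items': [7, 46, 53], 'count': 2}
After line 3 (count = len(items) = 3): data = {'items': [7, 46, 53], 'count': 3}

{'items': [7, 46, 53], 'count': 3}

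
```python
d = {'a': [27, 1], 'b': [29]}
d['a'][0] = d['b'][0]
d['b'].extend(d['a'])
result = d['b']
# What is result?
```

After line 1: d = {'a': [27, 1], 'b': [29]}
After line 2 (a[0] = b[0] = 29): d = {'a': [29, 1], 'b': [29]}
After line 3 (b.extend(a) appends [29, 1]): d = {'a': [29, 1], 'b': [29, 29, 1]}
After line 4: result = d['b'] = [29, 29, 1]

[29, 29, 1]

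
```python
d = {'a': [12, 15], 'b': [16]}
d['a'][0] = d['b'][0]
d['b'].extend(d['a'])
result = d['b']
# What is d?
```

After line 1: d = {'a': [12, 15], 'b': [16]}
After line 2 (a[0] = b[0] = 16): d = {'a': [16, 15], 'b': [16]}
After line 3 (b.extend(a) appends [16, 15]): d = {'a': [16, 15], 'b': [16, 16, 15]}
After line 4: result = d['b'] = [16, 16, 15]

{'a': [16, 15], 'b': [16, 16, 15]}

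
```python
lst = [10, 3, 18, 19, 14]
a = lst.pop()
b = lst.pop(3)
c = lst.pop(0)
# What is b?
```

After line 1: lst = [10, 3, 18, 19, 14]
After line 2 (pop() -> a = 14): lst = [10, 3, 18, 19]
After line 3 (pop(3) -> b = 19): lst = [10, 3, 18]
After line 4 (pop(0) -> c = 10): lst = [3, 18]

19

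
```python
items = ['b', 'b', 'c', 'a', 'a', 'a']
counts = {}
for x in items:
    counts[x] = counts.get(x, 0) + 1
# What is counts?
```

Initial: counts = {}, items = ['b', 'b', 'c', 'a', 'a', 'a']
See 'b': counts = {'b': 1}
See 'b': counts = {'b': 2}
See 'c': counts = {'b': 2, 'c': 1}
See 'a': counts = {'b': 2, 'c': 1, 'a': 1}
See 'a': counts = {'b': 2, 'c': 1, 'a': 2}
See 'a': counts = {'b': 2, 'c': 1, 'a': 3}

{'b': 2, 'c': 1, 'a': 3}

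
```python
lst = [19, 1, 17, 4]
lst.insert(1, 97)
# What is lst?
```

[19, 97, 1, 17, 4]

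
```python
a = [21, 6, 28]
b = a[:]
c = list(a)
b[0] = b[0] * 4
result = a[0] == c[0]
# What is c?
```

After line 1: a = [21, 6, 28]
After line 2 (b = a[:], copy): a = [21, 6, 28], b = [21, 6, 28]
After line 3 (c = list(a) is a copy, new object): c = [21, 6, 28]
After line 4 (b[0] = 21 * 4 = 84; only b mutates (copy)): a = [21, 6, 28], b = [84, 6, 28], c = [21, 6, 28]
After line 5 (a[0] = 21, c[0] = 21; result = True)

[21, 6, 28]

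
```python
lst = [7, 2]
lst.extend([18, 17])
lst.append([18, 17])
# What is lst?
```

After line 1: lst = [7, 2]
After line 2 (extend unpacks [18, 17]): lst = [7, 2, 18, 17]
After line 3 (append adds [18, 17] as single element): lst = [7, 2, 18, 17, [18, 17]]

[7, 2, 18, 17, [18, 17]]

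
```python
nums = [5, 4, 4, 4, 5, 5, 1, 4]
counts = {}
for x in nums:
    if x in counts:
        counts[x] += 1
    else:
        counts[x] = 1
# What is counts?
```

Initial: counts = {}, nums = [5, 4, 4, 4, 5, 5, 1, 4]
See 5: counts = {5: 1}
See 4: counts = {5: 1, 4: 1}
See 4: counts = {5: 1, 4: 2}
See 4: counts = {5: 1, 4: 3}
See 5: counts = {5: 2, 4: 3}
See 5: counts = {5: 3, 4: 3}
See 1: counts = {5: 3, 4: 3, 1: 1}
See 4: counts = {5: 3, 4: 4, 1: 1}

{5: 3, 4: 4, 1: 1}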